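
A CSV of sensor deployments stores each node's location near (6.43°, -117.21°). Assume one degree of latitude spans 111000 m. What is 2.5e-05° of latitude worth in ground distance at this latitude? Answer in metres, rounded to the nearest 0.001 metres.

Along a meridian 2.5e-05° is 2.5e-05 × 111000 = 2.775 m.

2.775 metres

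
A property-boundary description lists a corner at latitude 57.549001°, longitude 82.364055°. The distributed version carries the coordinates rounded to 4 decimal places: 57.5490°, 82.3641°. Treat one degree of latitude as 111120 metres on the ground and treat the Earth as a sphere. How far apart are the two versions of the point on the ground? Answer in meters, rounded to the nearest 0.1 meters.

2.7 meters

Δlat = 57.549001 − 57.5490 = +0.000001°; Δlon = 82.364055 − 82.3641 = -0.000045°.
North–south shift: 0.000001 × 111120 = 0.11112 m.
East–west at this latitude: -0.000045° × 111120 × cos 57.549° ≈ -0.000045 × 59624.6 = -2.68311 m.
Hypotenuse of the two orthogonal shifts: √(0.11112² + 2.68311²) = 2.68541 m.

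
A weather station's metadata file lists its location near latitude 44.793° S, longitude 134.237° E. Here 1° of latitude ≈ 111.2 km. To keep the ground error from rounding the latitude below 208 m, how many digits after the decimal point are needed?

One degree of latitude covers 111200 m.
With N decimal places the half-ulp bound is 0.5·10⁻ᴺ°, or 0.5·10⁻ᴺ × 111200 m on the ground.
Setting 55600 × 10⁻ᴺ ≤ 208 gives 10ᴺ ≥ 267.3, i.e. N ≥ 2.43.
N = 2 would give 556 m (too coarse); N = 3 gives 55.6 m ≤ 208 m.

3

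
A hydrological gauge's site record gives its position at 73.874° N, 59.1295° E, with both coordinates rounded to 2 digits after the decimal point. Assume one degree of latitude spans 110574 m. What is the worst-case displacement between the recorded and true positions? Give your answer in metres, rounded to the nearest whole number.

574 metres

Rounding to 2 decimal places leaves each coordinate within ±0.005° of the true value.
North–south component: 0.005° × 110574 = 552.87 m.
E–W at 73.874°: 0.005° × 110574 × cos 73.874° = 0.005 × 110574 × 0.2778 ≈ 153.56 m.
The two errors are perpendicular, so the maximum displacement is √(552.87² + 153.56²) ≈ 573.8 m.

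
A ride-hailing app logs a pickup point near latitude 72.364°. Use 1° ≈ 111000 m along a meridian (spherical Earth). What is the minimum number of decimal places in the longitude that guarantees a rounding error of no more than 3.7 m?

At 72.364° one degree of longitude covers 111000 × cos 72.364° ≈ 111000 × 0.3030 ≈ 33629.5 m.
With N decimal places the half-ulp bound is 0.5·10⁻ᴺ°, or 0.5·10⁻ᴺ × 33629.5 m on the ground.
Need 0.5 × 33629.5 × 10⁻ᴺ ≤ 3.7 → 10⁻ᴺ ≤ 2.200e-04, so N ≥ 3.66.
So 4 decimal places suffice (1.68 m); 3 would allow up to 16.8 m.

4 decimal places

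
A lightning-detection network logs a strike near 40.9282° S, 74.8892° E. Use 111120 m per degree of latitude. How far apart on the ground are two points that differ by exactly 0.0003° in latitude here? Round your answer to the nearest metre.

33 metres

0.0003° × 111120 m/° = 33.336 m.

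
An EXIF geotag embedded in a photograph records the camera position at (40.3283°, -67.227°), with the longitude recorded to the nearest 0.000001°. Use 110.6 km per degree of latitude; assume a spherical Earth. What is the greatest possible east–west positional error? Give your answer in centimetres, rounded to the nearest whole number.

4 centimetres

Rounding to 6 decimal places leaves the longitude within ±5e-07° of the true value.
One degree of longitude at 40.3283° is 110600 × cos 40.3283° ≈ 110600 × 0.7623 = 84315.8 m.
Maximum E–W displacement: 5e-07 × 84315.8 = 0.0421579 m.
That is 0.0421579 m = 4.2158 cm.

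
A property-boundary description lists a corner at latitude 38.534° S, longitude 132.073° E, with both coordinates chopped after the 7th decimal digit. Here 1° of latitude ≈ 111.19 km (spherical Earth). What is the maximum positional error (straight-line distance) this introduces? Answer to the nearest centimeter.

1 centimeters

Truncating at 7 decimal places can drop up to a full unit in the last place, so each coordinate may be off by as much as 1e-07°.
North–south component: 1e-07° × 111190 = 0.011119 m.
East–west component at 38.534°: 1e-07° × 111190 × cos 38.534° ≈ 1e-07 × 86977.1 ≈ 0.00869771 m.
Combining orthogonally: (0.011119² + 0.00869771²)^½ ≈ 0.0141167 m.
That is 0.0141167 m = 1.4117 cm.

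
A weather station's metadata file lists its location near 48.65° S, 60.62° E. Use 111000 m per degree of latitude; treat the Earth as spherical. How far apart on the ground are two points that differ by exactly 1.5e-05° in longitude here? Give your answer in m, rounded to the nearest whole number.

1 m

One degree of longitude here spans 111000 × cos 48.65° = 111000 × 0.6607 ≈ 73332.9 m; 1.5e-05° of that is 1.09999 m.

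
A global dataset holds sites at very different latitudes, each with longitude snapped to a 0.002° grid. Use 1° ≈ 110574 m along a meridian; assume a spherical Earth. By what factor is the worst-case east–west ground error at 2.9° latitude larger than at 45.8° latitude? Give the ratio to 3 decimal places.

With a 0.002° grid the true value lies within half a step, ±0.002°/2 = ±0.001°, of the stored one.
Error at 2.9° = 0.001° × 110574 × cos 2.9° ≈ 110.57 × 0.9987 = 110.43 m.
Error at 45.8° = 0.001° × 110574 × cos 45.8° ≈ 110.57 × 0.6972 = 77.088 m.
Ratio: 110.43 / 77.088 = cos 2.9° / cos 45.8° ≈ 1.4325.

1.433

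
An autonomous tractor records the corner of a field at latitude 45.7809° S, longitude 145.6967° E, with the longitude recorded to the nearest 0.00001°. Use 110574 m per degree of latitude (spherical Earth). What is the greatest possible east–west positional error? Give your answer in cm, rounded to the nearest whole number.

39 cm

Rounding to 5 decimal places leaves the longitude within ±5e-06° of the true value.
Parallels shrink by cos φ, so at 45.7809° a degree of longitude is 110574 × 0.6974 ≈ 77114.8 m.
So at most 5e-06° × 77114.8 ≈ 0.385574 m east–west.
That is 0.385574 m = 38.557 cm.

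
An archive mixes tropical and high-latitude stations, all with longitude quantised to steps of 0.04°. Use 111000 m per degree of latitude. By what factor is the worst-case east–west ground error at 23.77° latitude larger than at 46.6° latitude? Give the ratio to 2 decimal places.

With a 0.04° grid the true value lies within half a step, ±0.04°/2 = ±0.02°, of the stored one.
At 23.77°: 0.02° × 111000 × cos 23.77° = 0.02 × 111000 × 0.9152 ≈ 2031.7 m.
Error at 46.6° = 0.02° × 111000 × cos 46.6° ≈ 2220 × 0.6871 = 1525.3 m.
The ratio reduces to cos 23.77° / cos 46.6° = 0.9152/0.6871 ≈ 1.3320.

1.33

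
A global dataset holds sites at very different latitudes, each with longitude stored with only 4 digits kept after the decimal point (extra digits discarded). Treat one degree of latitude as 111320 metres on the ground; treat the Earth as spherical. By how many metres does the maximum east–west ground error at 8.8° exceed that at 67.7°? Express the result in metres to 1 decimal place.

Truncating at 4 decimal places can drop up to a full unit in the last place, so the longitude may be off by as much as 0.0001°.
Error at 8.8° = 0.0001° × 111320 × cos 8.8° ≈ 11.132 × 0.9882 = 11.001 m.
At 67.7°: 0.0001° × 111320 × cos 67.7° = 0.0001 × 111320 × 0.3795 ≈ 4.2241 m.
Difference: 11.001 − 4.2241 = 6.7769 m.

6.8 metres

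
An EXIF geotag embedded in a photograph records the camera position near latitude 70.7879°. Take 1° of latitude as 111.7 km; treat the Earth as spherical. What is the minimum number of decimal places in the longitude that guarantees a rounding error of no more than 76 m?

At 70.7879° one degree of longitude covers 111700 × cos 70.7879° ≈ 111700 × 0.3291 ≈ 36756.7 m.
With N decimal places the half-ulp bound is 0.5·10⁻ᴺ°, or 0.5·10⁻ᴺ × 36756.7 m on the ground.
Setting 18378.3 × 10⁻ᴺ ≤ 76 gives 10ᴺ ≥ 241.8, i.e. N ≥ 2.38.
At 2 places the error can reach 184 m, but 3 places keeps it to 18.4 m.

3 decimal places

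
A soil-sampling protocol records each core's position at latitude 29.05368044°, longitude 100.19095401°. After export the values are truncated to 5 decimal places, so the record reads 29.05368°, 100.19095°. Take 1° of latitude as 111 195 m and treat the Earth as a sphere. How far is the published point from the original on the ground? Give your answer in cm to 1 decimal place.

39.3 cm

Δlat = 29.05368044 − 29.05368 = +0.00000044°; Δlon = 100.19095401 − 100.19095 = +0.00000401°.
North–south shift: 0.00000044 × 111195 = 0.0489258 m.
E–W at 29.0537°: 0.00000401° × 111195 × cos 29.0537° = 0.00000401 × 111195 × 0.8742 ≈ 0.389783 m.
Combined displacement = (0.0489258² + 0.389783²)^½ ≈ 0.392842 m.
That is 0.392842 m = 39.284 cm.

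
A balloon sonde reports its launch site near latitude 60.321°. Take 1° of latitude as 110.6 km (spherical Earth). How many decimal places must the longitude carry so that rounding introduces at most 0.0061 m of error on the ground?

7

At 60.321° one degree of longitude covers 110600 × cos 60.321° ≈ 110600 × 0.4951 ≈ 54762.5 m.
Rounding to N decimal places gives at most 0.5 × 10⁻ᴺ degrees of error, i.e. 0.5 × 10⁻ᴺ × 54762.5 m.
Setting 27381.3 × 10⁻ᴺ ≤ 0.0061 gives 10ᴺ ≥ 4.489e+06, i.e. N ≥ 6.65.
At 6 places the error can reach 0.0274 m, but 7 places keeps it to 0.00274 m.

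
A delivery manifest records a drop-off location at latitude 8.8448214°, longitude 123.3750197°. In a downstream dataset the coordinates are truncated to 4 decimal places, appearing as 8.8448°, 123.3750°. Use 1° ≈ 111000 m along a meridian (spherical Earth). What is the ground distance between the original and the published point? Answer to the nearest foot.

11 feet

The latitude changed by +0.0000214° and the longitude by +0.0000197°.
N–S: 0.0000214° × 111000 m/° = 2.3754 m.
E–W at 8.8448°: 0.0000197° × 111000 × cos 8.8448° = 0.0000197 × 111000 × 0.9881 ≈ 2.1607 m.
Combined displacement = (2.3754² + 2.1607²)^½ ≈ 3.2111 m.
Converting: 3.2111 m × 3.2808 ft/m ≈ 10.535 ft.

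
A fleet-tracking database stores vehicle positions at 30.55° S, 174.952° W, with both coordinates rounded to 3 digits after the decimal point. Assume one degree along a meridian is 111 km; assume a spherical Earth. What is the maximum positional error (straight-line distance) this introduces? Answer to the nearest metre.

Rounding to 3 decimal places leaves each coordinate within ±0.0005° of the true value.
Latitude error → 0.0005 × 111000 = 55.5 m along the meridian.
Longitude error → 0.0005 × 111000 × cos 30.55° = 0.0005 × 111000 × 0.8612 ≈ 47.7958 m.
Combining orthogonally: (55.5² + 47.7958²)^½ ≈ 73.244 m.

73 metres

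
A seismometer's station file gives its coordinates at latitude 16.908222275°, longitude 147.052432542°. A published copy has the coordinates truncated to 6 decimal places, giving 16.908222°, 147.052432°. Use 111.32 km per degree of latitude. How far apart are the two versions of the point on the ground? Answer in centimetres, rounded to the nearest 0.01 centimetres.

6.53 centimetres

Δlat = 16.908222275 − 16.908222 = +0.000000275°; Δlon = 147.052432542 − 147.052432 = +0.000000542°.
North–south shift: 0.000000275 × 111320 = 0.030613 m.
East–west at this latitude: 0.000000542° × 111320 × cos 16.9082° ≈ 0.000000542 × 106508 = 0.0577272 m.
Hypotenuse of the two orthogonal shifts: √(0.030613² + 0.0577272²) = 0.0653421 m.
That is 0.0653421 m = 6.5342 cm.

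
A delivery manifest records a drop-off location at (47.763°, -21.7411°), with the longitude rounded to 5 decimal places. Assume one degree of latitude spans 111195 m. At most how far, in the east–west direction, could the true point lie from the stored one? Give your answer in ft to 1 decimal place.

1.2 ft

Rounding to 5 decimal places leaves the longitude within ±5e-06° of the true value.
Parallels shrink by cos φ, so at 47.763° a degree of longitude is 111195 × 0.6722 ≈ 74745.2 m.
East–west error: 5e-06° × 74745.2 m/° ≈ 0.373726 m.
In feet: 0.373726 m ÷ 0.3048 ≈ 1.2261 ft.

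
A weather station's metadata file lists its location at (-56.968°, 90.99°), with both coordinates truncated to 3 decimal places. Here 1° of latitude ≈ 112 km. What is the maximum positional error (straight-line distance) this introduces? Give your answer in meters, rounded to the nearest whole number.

128 meters

Truncating at 3 decimal places can drop up to a full unit in the last place, so each coordinate may be off by as much as 0.001°.
Latitude error → 0.001 × 112000 = 112 m along the meridian.
Longitude error → 0.001 × 112000 × cos 56.968° = 0.001 × 112000 × 0.5451 ≈ 61.052 m.
The two errors are perpendicular, so the maximum displacement is √(112² + 61.052²) ≈ 127.559 m.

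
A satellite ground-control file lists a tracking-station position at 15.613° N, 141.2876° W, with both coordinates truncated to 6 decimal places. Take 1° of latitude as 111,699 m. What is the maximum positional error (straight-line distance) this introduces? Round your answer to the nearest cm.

Truncating at 6 decimal places can drop up to a full unit in the last place, so each coordinate may be off by as much as 1e-06°.
North–south component: 1e-06° × 111699 = 0.111699 m.
E–W at 15.613°: 1e-06° × 111699 × cos 15.613° = 1e-06 × 111699 × 0.9631 ≈ 0.107577 m.
Combining orthogonally: (0.111699² + 0.107577²)^½ ≈ 0.155079 m.
That is 0.155079 m = 15.508 cm.

16 cm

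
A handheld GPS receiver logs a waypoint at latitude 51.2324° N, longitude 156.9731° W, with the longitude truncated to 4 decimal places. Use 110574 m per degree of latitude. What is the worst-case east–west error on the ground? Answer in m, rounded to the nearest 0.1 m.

Truncating at 4 decimal places can drop up to a full unit in the last place, so the longitude may be off by as much as 0.0001°.
At latitude 51.2324° a degree of longitude spans 110574 m × cos 51.2324° = 110574 × 0.6262 ≈ 69237.3 m.
Maximum E–W displacement: 0.0001 × 69237.3 = 6.92373 m.

6.9 m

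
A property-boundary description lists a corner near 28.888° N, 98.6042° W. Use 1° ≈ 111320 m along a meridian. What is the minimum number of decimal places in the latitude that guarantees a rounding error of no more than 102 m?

One degree of latitude covers 111320 m.
N decimal places → at most half a unit in the last place, 0.5 × 10⁻ᴺ° = 111320/2 × 10⁻ᴺ m.
Setting 55660 × 10⁻ᴺ ≤ 102 gives 10ᴺ ≥ 545.7, i.e. N ≥ 2.74.
At 2 places the error can reach 557 m, but 3 places keeps it to 55.7 m.

3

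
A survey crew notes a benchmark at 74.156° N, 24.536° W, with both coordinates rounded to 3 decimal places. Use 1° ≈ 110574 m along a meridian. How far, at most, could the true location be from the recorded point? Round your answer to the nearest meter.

Rounding to 3 decimal places leaves each coordinate within ±0.0005° of the true value.
N–S: 0.0005° × 110574 m/° = 55.287 m.
E–W at 74.156°: 0.0005° × 110574 × cos 74.156° = 0.0005 × 110574 × 0.2730 ≈ 15.0944 m.
The two errors are perpendicular, so the maximum displacement is √(55.287² + 15.0944²) ≈ 57.3105 m.

57 meters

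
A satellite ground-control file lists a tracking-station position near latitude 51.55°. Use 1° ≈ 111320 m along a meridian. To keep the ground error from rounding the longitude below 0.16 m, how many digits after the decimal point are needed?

6

At 51.55° one degree of longitude covers 111320 × cos 51.55° ≈ 111320 × 0.6218 ≈ 69222.3 m.
N decimal places → at most half a unit in the last place, 0.5 × 10⁻ᴺ° = 69222.3/2 × 10⁻ᴺ m.
Need 0.5 × 69222.3 × 10⁻ᴺ ≤ 0.16 → 10⁻ᴺ ≤ 4.623e-06, so N ≥ 5.34.
So 6 decimal places suffice (0.0346 m); 5 would allow up to 0.346 m.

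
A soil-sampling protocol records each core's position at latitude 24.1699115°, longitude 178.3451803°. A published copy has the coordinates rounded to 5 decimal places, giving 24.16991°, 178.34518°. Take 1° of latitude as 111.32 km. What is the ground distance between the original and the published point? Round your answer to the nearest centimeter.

Δlat = 24.1699115 − 24.16991 = +0.0000015°; Δlon = 178.3451803 − 178.34518 = +0.0000003°.
North–south shift: 0.0000015 × 111320 = 0.16698 m.
East–west at this latitude: 0.0000003° × 111320 × cos 24.1699° ≈ 0.0000003 × 101561 = 0.0304683 m.
Distance: √(0.16698² + 0.0304683²) ≈ 0.169737 m.
That is 0.169737 m = 16.974 cm.

17 centimeters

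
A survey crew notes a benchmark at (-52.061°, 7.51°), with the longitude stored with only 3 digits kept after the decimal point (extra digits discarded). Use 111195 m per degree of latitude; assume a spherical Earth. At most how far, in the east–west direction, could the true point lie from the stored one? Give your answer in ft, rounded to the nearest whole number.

Truncating at 3 decimal places can drop up to a full unit in the last place, so the longitude may be off by as much as 0.001°.
Parallels shrink by cos φ, so at 52.061° a degree of longitude is 111195 × 0.6148 ≈ 68365.2 m.
Maximum E–W displacement: 0.001 × 68365.2 = 68.3652 m.
In feet: 68.3652 m ÷ 0.3048 ≈ 224.3 ft.

224 ft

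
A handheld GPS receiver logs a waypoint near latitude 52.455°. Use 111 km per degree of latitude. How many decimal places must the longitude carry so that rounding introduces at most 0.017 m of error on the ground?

At 52.455° one degree of longitude covers 111000 × cos 52.455° ≈ 111000 × 0.6094 ≈ 67641.7 m.
N decimal places → at most half a unit in the last place, 0.5 × 10⁻ᴺ° = 67641.7/2 × 10⁻ᴺ m.
Need 0.5 × 67641.7 × 10⁻ᴺ ≤ 0.017 → 10⁻ᴺ ≤ 5.026e-07, so N ≥ 6.30.
N = 6 would give 0.0338 m (too coarse); N = 7 gives 0.00338 m ≤ 0.017 m.

7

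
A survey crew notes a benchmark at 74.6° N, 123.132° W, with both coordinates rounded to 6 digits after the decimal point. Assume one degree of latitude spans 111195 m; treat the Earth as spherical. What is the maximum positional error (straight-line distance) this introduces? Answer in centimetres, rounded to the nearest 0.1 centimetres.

Rounding to 6 decimal places leaves each coordinate within ±5e-07° of the true value.
North–south component: 5e-07° × 111195 = 0.0555975 m.
Longitude error → 5e-07 × 111195 × cos 74.6° = 5e-07 × 111195 × 0.2656 ≈ 0.0147643 m.
Worst case both components are at the extreme and orthogonal: √(0.0555975² + 0.0147643²) ≈ 0.0575245 m.
That is 0.0575245 m = 5.7524 cm.

5.8 centimetres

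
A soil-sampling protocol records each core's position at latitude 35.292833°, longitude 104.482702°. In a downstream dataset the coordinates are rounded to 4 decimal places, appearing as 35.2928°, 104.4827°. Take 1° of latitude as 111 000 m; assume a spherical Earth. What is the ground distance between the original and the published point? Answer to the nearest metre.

Δlat = 35.292833 − 35.2928 = +0.000033°; Δlon = 104.482702 − 104.4827 = +0.000002°.
N–S: 0.000033° × 111000 m/° = 3.663 m.
East–west at this latitude: 0.000002° × 111000 × cos 35.2928° ≈ 0.000002 × 90599.3 = 0.181199 m.
Hypotenuse of the two orthogonal shifts: √(3.663² + 0.181199²) = 3.66748 m.

4 metres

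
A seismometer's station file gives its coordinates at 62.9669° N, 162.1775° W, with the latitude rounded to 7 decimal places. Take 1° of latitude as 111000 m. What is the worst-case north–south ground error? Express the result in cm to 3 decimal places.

Rounding to 7 decimal places leaves the latitude within ±5e-08° of the true value.
Along the meridian that is 5e-08° × 111000 m/° = 0.00555 m.
That is 0.00555 m = 0.555 cm.

0.555 cm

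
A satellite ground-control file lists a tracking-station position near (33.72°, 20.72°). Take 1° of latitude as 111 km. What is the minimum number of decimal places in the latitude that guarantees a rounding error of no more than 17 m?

4 decimal places

One degree of latitude covers 111000 m.
Rounding to N decimal places gives at most 0.5 × 10⁻ᴺ degrees of error, i.e. 0.5 × 10⁻ᴺ × 111000 m.
Setting 55500 × 10⁻ᴺ ≤ 17 gives 10ᴺ ≥ 3265, i.e. N ≥ 3.51.
So 4 decimal places suffice (5.55 m); 3 would allow up to 55.5 m.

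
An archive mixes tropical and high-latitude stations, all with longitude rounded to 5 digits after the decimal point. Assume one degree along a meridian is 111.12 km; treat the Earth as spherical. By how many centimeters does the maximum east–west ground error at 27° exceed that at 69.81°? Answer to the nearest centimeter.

Rounding to 5 decimal places leaves the longitude within ±5e-06° of the true value.
At 27°: 5e-06° × 111120 × cos 27° = 5e-06 × 111120 × 0.8910 ≈ 0.49504 m.
Error at 69.81° = 5e-06° × 111120 × cos 69.81° ≈ 0.5556 × 0.3451 = 0.19176 m.
So the lower-latitude error exceeds the higher by 0.49504 − 0.19176 = 0.30329 m.
That is 0.303287 m = 30.329 cm.

30 centimeters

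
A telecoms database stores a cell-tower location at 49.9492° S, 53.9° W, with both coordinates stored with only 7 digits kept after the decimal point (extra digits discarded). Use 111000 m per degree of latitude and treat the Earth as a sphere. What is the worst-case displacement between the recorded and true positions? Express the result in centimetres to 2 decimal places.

Truncating at 7 decimal places can drop up to a full unit in the last place, so each coordinate may be off by as much as 1e-07°.
North–south component: 1e-07° × 111000 = 0.0111 m.
E–W at 49.9492°: 1e-07° × 111000 × cos 49.9492° = 1e-07 × 111000 × 0.6435 ≈ 0.00714248 m.
Combining orthogonally: (0.0111² + 0.00714248²)^½ ≈ 0.0131994 m.
That is 0.0131994 m = 1.3199 cm.

1.32 centimetres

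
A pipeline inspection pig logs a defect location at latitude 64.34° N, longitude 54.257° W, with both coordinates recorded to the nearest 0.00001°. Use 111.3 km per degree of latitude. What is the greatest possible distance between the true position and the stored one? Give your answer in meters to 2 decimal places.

Rounding to 5 decimal places leaves each coordinate within ±5e-06° of the true value.
North–south component: 5e-06° × 111300 = 0.5565 m.
E–W at 64.34°: 5e-06° × 111300 × cos 64.34° = 5e-06 × 111300 × 0.4330 ≈ 0.240981 m.
The two errors are perpendicular, so the maximum displacement is √(0.5565² + 0.240981²) ≈ 0.606436 m.

0.61 meters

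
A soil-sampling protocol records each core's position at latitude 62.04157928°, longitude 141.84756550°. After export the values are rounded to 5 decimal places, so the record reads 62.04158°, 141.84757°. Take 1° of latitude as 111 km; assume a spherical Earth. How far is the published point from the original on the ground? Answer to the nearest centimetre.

Δlat = 62.04157928 − 62.04158 = -0.00000072°; Δlon = 141.84756550 − 141.84757 = -0.00000450°.
N–S: -0.00000072° × 111000 m/° = -0.07992 m.
East–west at this latitude: -0.00000450° × 111000 × cos 62.0416° ≈ -0.00000450 × 52040.2 = -0.234181 m.
Combined displacement = (0.07992² + 0.234181²)^½ ≈ 0.247443 m.
That is 0.247443 m = 24.744 cm.

25 centimetres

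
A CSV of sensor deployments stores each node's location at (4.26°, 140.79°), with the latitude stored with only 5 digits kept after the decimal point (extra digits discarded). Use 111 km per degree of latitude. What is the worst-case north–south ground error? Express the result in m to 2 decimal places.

Truncating at 5 decimal places can drop up to a full unit in the last place, so the latitude may be off by as much as 1e-05°.
So the N–S error is at most 1e-05 × 111000 = 1.11 m.

1.11 m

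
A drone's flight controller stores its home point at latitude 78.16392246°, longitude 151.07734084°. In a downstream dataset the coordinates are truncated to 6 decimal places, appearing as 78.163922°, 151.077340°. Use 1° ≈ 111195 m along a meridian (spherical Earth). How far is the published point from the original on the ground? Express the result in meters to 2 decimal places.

0.05 meters

The latitude changed by +0.00000046° and the longitude by +0.00000084°.
North–south shift: 0.00000046 × 111195 = 0.0511497 m.
E–W at 78.1639°: 0.00000084° × 111195 × cos 78.1639° = 0.00000084 × 111195 × 0.2051 ≈ 0.0191583 m.
Hypotenuse of the two orthogonal shifts: √(0.0511497² + 0.0191583²) = 0.0546199 m.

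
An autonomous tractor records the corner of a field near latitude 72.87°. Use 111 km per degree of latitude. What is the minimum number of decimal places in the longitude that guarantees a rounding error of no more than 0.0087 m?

At 72.87° one degree of longitude covers 111000 × cos 72.87° ≈ 111000 × 0.2945 ≈ 32694 m.
N decimal places → at most half a unit in the last place, 0.5 × 10⁻ᴺ° = 32694/2 × 10⁻ᴺ m.
Need 0.5 × 32694 × 10⁻ᴺ ≤ 0.0087 → 10⁻ᴺ ≤ 5.322e-07, so N ≥ 6.27.
So 7 decimal places suffice (0.00163 m); 6 would allow up to 0.0163 m.

7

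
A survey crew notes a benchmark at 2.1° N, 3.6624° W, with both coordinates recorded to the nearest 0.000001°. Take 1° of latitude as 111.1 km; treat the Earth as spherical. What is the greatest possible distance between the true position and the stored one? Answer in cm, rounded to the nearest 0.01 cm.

7.85 cm

Rounding to 6 decimal places leaves each coordinate within ±5e-07° of the true value.
N–S: 5e-07° × 111100 m/° = 0.05555 m.
Longitude error → 5e-07 × 111100 × cos 2.1° = 5e-07 × 111100 × 0.9993 ≈ 0.0555127 m.
The two errors are perpendicular, so the maximum displacement is √(0.05555² + 0.0555127²) ≈ 0.0785332 m.
That is 0.0785332 m = 7.8533 cm.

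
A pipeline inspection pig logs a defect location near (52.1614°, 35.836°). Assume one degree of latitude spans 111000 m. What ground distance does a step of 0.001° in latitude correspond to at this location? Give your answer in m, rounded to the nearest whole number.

111 m

0.001° × 111000 m/° = 111 m.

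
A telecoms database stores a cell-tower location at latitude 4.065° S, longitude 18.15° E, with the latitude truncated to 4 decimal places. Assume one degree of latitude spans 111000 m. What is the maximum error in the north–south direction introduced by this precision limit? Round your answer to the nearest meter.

Truncating at 4 decimal places can drop up to a full unit in the last place, so the latitude may be off by as much as 0.0001°.
So the N–S error is at most 0.0001 × 111000 = 11.1 m.

11 meters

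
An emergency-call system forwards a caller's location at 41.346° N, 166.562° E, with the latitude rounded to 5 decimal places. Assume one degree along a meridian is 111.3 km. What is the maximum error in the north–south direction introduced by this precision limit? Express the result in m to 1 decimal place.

0.6 m

Rounding to 5 decimal places leaves the latitude within ±5e-06° of the true value.
Along the meridian that is 5e-06° × 111300 m/° = 0.5565 m.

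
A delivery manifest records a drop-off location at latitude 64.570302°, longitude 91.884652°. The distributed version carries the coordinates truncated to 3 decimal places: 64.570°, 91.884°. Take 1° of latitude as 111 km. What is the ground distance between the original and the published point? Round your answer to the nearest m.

Δlat = 64.570302 − 64.570 = +0.000302°; Δlon = 91.884652 − 91.884 = +0.000652°.
N–S: 0.000302° × 111000 m/° = 33.522 m.
East–west at this latitude: 0.000652° × 111000 × cos 64.57° ≈ 0.000652 × 47664.3 = 31.0771 m.
Combined displacement = (33.522² + 31.0771²)^½ ≈ 45.7112 m.

46 m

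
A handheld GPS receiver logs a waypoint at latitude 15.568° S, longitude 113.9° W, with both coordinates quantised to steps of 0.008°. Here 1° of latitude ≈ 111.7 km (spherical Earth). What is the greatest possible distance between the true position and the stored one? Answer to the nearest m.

With a 0.008° grid the true value lies within half a step, ±0.008°/2 = ±0.004°, of the stored one.
Latitude error → 0.004 × 111700 = 446.8 m along the meridian.
East–west component at 15.568°: 0.004° × 111700 × cos 15.568° ≈ 0.004 × 107602 ≈ 430.408 m.
Combining orthogonally: (446.8² + 430.408²)^½ ≈ 620.388 m.

620 m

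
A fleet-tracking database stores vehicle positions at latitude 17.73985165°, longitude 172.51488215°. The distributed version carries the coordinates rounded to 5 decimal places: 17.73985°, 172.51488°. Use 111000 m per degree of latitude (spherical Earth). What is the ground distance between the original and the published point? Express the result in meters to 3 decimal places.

0.292 meters

Δlat = 17.73985165 − 17.73985 = +0.00000165°; Δlon = 172.51488215 − 172.51488 = +0.00000215°.
North–south shift: 0.00000165 × 111000 = 0.18315 m.
E–W at 17.7399°: 0.00000215° × 111000 × cos 17.7399° = 0.00000215 × 111000 × 0.9524 ≈ 0.227302 m.
Hypotenuse of the two orthogonal shifts: √(0.18315² + 0.227302²) = 0.291908 m.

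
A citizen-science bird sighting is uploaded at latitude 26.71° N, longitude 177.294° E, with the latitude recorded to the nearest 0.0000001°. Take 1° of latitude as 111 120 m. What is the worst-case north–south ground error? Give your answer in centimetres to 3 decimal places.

Rounding to 7 decimal places leaves the latitude within ±5e-08° of the true value.
So the N–S error is at most 5e-08 × 111120 = 0.005556 m.
That is 0.005556 m = 0.5556 cm.

0.556 centimetres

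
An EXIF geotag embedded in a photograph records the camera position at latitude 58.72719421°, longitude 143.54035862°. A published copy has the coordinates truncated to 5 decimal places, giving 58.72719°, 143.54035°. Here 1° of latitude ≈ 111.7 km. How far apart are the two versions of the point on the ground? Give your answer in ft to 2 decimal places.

Δlat = 58.72719421 − 58.72719 = +0.00000421°; Δlon = 143.54035862 − 143.54035 = +0.00000862°.
N–S: 0.00000421° × 111700 m/° = 0.470257 m.
E–W at 58.7272°: 0.00000862° × 111700 × cos 58.7272° = 0.00000862 × 111700 × 0.5191 ≈ 0.499831 m.
Combined displacement = (0.470257² + 0.499831²)^½ ≈ 0.686274 m.
Converting: 0.686274 m × 3.2808 ft/m ≈ 2.2516 ft.

2.25 ft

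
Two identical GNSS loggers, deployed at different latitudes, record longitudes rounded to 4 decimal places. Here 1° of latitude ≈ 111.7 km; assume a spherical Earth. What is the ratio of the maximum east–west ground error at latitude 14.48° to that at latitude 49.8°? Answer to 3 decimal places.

Rounding to 4 decimal places leaves the longitude within ±5e-05° of the true value.
At 14.48°: 5e-05° × 111700 × cos 14.48° = 5e-05 × 111700 × 0.9682 ≈ 5.4076 m.
At 49.8°: 5e-05° × 111700 × cos 49.8° = 5e-05 × 111700 × 0.6455 ≈ 3.6049 m.
Ratio: 5.4076 / 3.6049 = cos 14.48° / cos 49.8° ≈ 1.5001.

1.500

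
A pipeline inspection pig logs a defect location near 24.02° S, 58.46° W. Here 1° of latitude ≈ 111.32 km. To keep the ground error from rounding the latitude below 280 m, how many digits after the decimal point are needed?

3

One degree of latitude covers 111320 m.
Rounding to N decimal places gives at most 0.5 × 10⁻ᴺ degrees of error, i.e. 0.5 × 10⁻ᴺ × 111320 m.
Setting 55660 × 10⁻ᴺ ≤ 280 gives 10ᴺ ≥ 198.8, i.e. N ≥ 2.30.
N = 2 would give 557 m (too coarse); N = 3 gives 55.7 m ≤ 280 m.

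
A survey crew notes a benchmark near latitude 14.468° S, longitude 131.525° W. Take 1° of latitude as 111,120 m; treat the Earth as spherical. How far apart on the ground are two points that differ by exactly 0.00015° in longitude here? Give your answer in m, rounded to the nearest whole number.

16 m

One degree of longitude here spans 111120 × cos 14.468° = 111120 × 0.9683 ≈ 107596 m; 0.00015° of that is 16.1394 m.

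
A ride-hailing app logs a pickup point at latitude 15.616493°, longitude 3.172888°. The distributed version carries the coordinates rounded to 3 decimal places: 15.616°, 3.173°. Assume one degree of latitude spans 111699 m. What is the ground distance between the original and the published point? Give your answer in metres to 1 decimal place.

The latitude changed by +0.000493° and the longitude by -0.000112°.
N–S: 0.000493° × 111699 m/° = 55.0676 m.
E–W at 15.616°: -0.000112° × 111699 × cos 15.616° = -0.000112 × 111699 × 0.9631 ≈ -12.0485 m.
Hypotenuse of the two orthogonal shifts: √(55.0676² + 12.0485²) = 56.3703 m.

56.4 metres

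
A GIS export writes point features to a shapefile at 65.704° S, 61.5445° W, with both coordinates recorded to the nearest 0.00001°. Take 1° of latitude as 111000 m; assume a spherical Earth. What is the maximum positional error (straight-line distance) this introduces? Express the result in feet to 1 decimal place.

Rounding to 5 decimal places leaves each coordinate within ±5e-06° of the true value.
Latitude error → 5e-06 × 111000 = 0.555 m along the meridian.
E–W at 65.704°: 5e-06° × 111000 × cos 65.704° = 5e-06 × 111000 × 0.4115 ≈ 0.228355 m.
The two errors are perpendicular, so the maximum displacement is √(0.555² + 0.228355²) ≈ 0.600143 m.
In feet: 0.600143 m ÷ 0.3048 ≈ 1.969 ft.

2.0 feet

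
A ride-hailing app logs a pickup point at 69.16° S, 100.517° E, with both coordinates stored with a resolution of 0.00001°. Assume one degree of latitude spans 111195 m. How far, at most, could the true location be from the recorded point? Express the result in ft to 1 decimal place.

With a 0.00001° grid the true value lies within half a step, ±0.00001°/2 = ±5e-06°, of the stored one.
North–south component: 5e-06° × 111195 = 0.555975 m.
E–W at 69.16°: 5e-06° × 111195 × cos 69.16° = 5e-06 × 111195 × 0.3558 ≈ 0.197793 m.
The two errors are perpendicular, so the maximum displacement is √(0.555975² + 0.197793²) ≈ 0.590111 m.
In feet: 0.590111 m ÷ 0.3048 ≈ 1.9361 ft.

1.9 ft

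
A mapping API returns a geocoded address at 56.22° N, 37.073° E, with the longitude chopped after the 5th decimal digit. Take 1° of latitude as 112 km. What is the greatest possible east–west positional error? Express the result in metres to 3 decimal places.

0.623 metres

Truncating at 5 decimal places can drop up to a full unit in the last place, so the longitude may be off by as much as 1e-05°.
At latitude 56.22° a degree of longitude spans 112000 m × cos 56.22° = 112000 × 0.5560 ≈ 62272.6 m.
So at most 1e-05° × 62272.6 ≈ 0.622726 m east–west.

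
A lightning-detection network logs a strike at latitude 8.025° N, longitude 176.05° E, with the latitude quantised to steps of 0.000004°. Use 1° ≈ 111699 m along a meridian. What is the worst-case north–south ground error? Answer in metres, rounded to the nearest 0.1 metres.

With a 0.000004° grid the true value lies within half a step, ±0.000004°/2 = ±2e-06°, of the stored one.
North–south distance: 2e-06° × 111699 m/° = 0.223398 m.

0.2 metres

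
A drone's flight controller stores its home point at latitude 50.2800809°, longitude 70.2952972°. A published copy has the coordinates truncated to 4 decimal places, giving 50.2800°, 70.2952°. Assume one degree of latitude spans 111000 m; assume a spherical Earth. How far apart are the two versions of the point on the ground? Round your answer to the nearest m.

11 m

The latitude changed by +0.0000809° and the longitude by +0.0000972°.
North–south shift: 0.0000809 × 111000 = 8.9799 m.
East–west at this latitude: 0.0000972° × 111000 × cos 50.28° ≈ 0.0000972 × 70933 = 6.89469 m.
Distance: √(8.9799² + 6.89469²) ≈ 11.3215 m.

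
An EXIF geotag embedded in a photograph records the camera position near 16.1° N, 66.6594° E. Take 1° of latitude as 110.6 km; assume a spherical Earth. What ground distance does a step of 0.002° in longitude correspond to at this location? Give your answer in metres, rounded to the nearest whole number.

213 metres

0.002° of longitude at 16.1° is 0.002 × 110600 × cos 16.1° ≈ 0.002 × 106262 = 212.524 m.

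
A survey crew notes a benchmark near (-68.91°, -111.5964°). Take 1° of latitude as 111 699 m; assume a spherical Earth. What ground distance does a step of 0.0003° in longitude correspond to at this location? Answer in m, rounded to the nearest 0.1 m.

At 68.91° a degree of longitude is 111699 × cos 68.91° ≈ 40193.1 m, so 0.0003° corresponds to 12.0579 m.

12.1 m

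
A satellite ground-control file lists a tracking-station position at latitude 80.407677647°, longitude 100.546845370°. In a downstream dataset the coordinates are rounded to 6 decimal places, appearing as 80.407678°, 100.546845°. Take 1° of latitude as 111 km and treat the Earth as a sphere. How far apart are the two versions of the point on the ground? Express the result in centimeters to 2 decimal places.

3.98 centimeters

Δlat = 80.407677647 − 80.407678 = -0.000000353°; Δlon = 100.546845370 − 100.546845 = +0.000000370°.
North–south shift: -0.000000353 × 111000 = -0.039183 m.
East–west at this latitude: 0.000000370° × 111000 × cos 80.4077° ≈ 0.000000370 × 18496.7 = 0.00684377 m.
Combined displacement = (0.039183² + 0.00684377²)^½ ≈ 0.0397762 m.
That is 0.0397762 m = 3.9776 cm.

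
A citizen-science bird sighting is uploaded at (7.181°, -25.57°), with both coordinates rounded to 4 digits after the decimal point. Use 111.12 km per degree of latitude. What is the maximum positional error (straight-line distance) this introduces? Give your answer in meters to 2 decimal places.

7.83 meters

Rounding to 4 decimal places leaves each coordinate within ±5e-05° of the true value.
North–south component: 5e-05° × 111120 = 5.556 m.
Longitude error → 5e-05 × 111120 × cos 7.181° = 5e-05 × 111120 × 0.9922 ≈ 5.51242 m.
Worst case both components are at the extreme and orthogonal: √(5.556² + 5.51242²) ≈ 7.82662 m.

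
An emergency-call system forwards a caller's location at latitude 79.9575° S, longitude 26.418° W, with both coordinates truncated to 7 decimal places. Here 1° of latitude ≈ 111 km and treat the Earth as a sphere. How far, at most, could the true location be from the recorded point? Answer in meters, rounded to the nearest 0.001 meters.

Truncating at 7 decimal places can drop up to a full unit in the last place, so each coordinate may be off by as much as 1e-07°.
N–S: 1e-07° × 111000 m/° = 0.0111 m.
E–W at 79.9575°: 1e-07° × 111000 × cos 79.9575° = 1e-07 × 111000 × 0.1744 ≈ 0.0019356 m.
The two errors are perpendicular, so the maximum displacement is √(0.0111² + 0.0019356²) ≈ 0.0112675 m.

0.011 meters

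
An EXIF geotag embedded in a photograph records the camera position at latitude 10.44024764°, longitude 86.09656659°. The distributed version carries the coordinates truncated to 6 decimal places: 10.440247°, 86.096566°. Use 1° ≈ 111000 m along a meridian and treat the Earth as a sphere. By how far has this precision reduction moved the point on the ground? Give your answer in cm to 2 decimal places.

9.59 cm

Δlat = 10.44024764 − 10.440247 = +0.00000064°; Δlon = 86.09656659 − 86.096566 = +0.00000059°.
N–S: 0.00000064° × 111000 m/° = 0.07104 m.
E–W at 10.4402°: 0.00000059° × 111000 × cos 10.4402° = 0.00000059 × 111000 × 0.9834 ≈ 0.0644058 m.
Hypotenuse of the two orthogonal shifts: √(0.07104² + 0.0644058²) = 0.0958894 m.
That is 0.0958894 m = 9.5889 cm.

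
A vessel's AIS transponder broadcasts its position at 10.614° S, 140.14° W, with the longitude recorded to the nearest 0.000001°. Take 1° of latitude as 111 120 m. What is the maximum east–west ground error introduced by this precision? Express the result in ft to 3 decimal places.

Rounding to 6 decimal places leaves the longitude within ±5e-07° of the true value.
At latitude 10.614° a degree of longitude spans 111120 m × cos 10.614° = 111120 × 0.9829 ≈ 109219 m.
Maximum E–W displacement: 5e-07 × 109219 = 0.0546094 m.
Converting: 0.0546094 m × 3.2808 ft/m ≈ 0.17916 ft.

0.179 ft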